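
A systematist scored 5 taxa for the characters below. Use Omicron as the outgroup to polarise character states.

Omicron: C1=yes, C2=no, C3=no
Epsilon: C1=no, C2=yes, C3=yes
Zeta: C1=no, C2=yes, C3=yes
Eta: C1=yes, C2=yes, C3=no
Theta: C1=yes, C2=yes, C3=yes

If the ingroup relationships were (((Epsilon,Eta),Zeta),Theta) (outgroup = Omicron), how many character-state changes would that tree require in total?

5

Map each character onto (((Epsilon,Eta),Zeta),Theta) (rooted by Omicron) and count the minimum state changes it requires (Fitch parsimony):
C1: 2; C2: 1; C3: 2.
Total tree length = 5.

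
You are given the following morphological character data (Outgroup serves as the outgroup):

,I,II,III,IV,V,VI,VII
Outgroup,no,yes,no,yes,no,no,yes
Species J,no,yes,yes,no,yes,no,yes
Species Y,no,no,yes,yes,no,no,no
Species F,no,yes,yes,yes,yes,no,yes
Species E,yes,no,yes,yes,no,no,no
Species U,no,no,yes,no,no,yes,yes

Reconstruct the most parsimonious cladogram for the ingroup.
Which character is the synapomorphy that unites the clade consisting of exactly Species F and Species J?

Character polarity is set by the outgroup: the derived state is whichever differs from the outgroup's state, so for II, IV, VII the derived state is 'no', and for the remaining characters it is 'yes'.
I (derived state 'yes') is unique to Species E (autapomorphy; uninformative for grouping).
II: derived state 'no' in Species E, Species U, and Species Y only — synapomorphy for {Species E, Species U, Species Y}.
III (derived state 'yes') is shared by all ingroup taxa — unites the whole ingroup.
IV (state 'no') occurs in Species J and Species U but conflicts with the nesting implied by the other characters — most parsimoniously interpreted as homoplasy.
V (derived state 'yes') is shared by Species F and Species J — a synapomorphy uniting that clade.
VI (derived state 'yes') is unique to Species U (autapomorphy; uninformative for grouping).
VII: derived state 'no' in Species E and Species Y only — synapomorphy for {Species E, Species Y}.
Most parsimonious ingroup topology: (((Species Y,Species E),Species U),(Species J,Species F)).
The clade {Species F, Species J} is supported by V: its derived state 'yes' occurs in exactly those taxa and in no other taxon (including the outgroup).

V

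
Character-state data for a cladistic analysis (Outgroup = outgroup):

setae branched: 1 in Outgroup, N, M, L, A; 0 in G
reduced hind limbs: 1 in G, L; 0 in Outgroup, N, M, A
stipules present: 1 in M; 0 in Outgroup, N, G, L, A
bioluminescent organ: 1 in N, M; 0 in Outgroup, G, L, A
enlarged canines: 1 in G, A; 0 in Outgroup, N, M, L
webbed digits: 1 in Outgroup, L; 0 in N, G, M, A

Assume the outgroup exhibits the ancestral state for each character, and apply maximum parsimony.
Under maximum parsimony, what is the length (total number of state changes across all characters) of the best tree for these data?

Character polarity is set by the outgroup: the derived state is whichever differs from the outgroup's state, so for setae branched, webbed digits the derived state is '0', and for the remaining characters it is '1'.
setae branched: derived state '0' in G only — an autapomorphy, so it tells us nothing about relationships among taxa.
reduced hind limbs groups G and L, which is incompatible with the clades supported by the remaining characters; treating it as convergent (homoplasy) costs fewer steps than any alternative tree.
stipules present (derived state '1') is unique to M (autapomorphy; uninformative for grouping).
bioluminescent organ: derived state '1' in M and N only — synapomorphy for {M, N}.
Only A and G show the derived state '1' for enlarged canines, supporting them as a clade.
Only A, G, M, and N show the derived state '0' for webbed digits, supporting them as a clade.
Most parsimonious ingroup topology: (((N,M),(G,A)),L).
Changes per character on this tree: setae branched: 1; reduced hind limbs: 2; stipules present: 1; bioluminescent organ: 1; enlarged canines: 1; webbed digits: 1.
Total = 7.

7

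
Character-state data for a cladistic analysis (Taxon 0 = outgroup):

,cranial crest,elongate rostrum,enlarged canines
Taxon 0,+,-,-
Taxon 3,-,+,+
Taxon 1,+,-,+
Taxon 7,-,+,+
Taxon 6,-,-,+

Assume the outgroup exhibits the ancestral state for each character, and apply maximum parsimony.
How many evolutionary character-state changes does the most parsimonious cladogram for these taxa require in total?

3

Character polarity is set by the outgroup: the derived state is whichever differs from the outgroup's state, so for cranial crest the derived state is '-', and for the remaining characters it is '+'.
Only Taxon 3, Taxon 6, and Taxon 7 show the derived state '-' for cranial crest, supporting them as a clade.
Only Taxon 3 and Taxon 7 show the derived state '+' for elongate rostrum, supporting them as a clade.
All ingroup taxa share the derived state '+' for enlarged canines; it defines the ingroup but does not resolve relationships within it.
Most parsimonious ingroup topology: (((Taxon 3,Taxon 7),Taxon 6),Taxon 1).
Changes per character on this tree: cranial crest: 1; elongate rostrum: 1; enlarged canines: 1.
Total = 3.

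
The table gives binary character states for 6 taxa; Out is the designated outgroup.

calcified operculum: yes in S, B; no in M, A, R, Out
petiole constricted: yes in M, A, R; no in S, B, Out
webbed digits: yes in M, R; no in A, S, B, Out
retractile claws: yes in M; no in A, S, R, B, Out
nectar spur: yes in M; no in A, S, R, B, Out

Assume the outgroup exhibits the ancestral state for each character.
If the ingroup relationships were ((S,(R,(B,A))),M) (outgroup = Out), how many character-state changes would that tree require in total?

9

Map each character onto ((S,(R,(B,A))),M) (rooted by Out) and count the minimum state changes it requires (Fitch parsimony):
calcified operculum: 2; petiole constricted: 3; webbed digits: 2; retractile claws: 1; nectar spur: 1.
Total tree length = 9.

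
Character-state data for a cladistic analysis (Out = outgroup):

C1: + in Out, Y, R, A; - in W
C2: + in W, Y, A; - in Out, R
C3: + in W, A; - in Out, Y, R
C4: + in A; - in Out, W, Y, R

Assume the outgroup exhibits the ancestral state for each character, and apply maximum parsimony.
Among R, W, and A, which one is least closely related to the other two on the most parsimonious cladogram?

Character polarity is set by the outgroup: the derived state is whichever differs from the outgroup's state, so for C1 the derived state is '-', and for the remaining characters it is '+'.
C1: derived state '-' in W only — an autapomorphy, so it tells us nothing about relationships among taxa.
C2 (derived state '+') is shared by A, W, and Y — a synapomorphy uniting that clade.
C3 (derived state '+') is shared by A and W — a synapomorphy uniting that clade.
C4: derived state '+' in A only — an autapomorphy, so it tells us nothing about relationships among taxa.
Most parsimonious ingroup topology: ((Y,(W,A)),R).
W and A share a more recent common ancestor with each other than either does with R, so R is the least closely related of the three.

R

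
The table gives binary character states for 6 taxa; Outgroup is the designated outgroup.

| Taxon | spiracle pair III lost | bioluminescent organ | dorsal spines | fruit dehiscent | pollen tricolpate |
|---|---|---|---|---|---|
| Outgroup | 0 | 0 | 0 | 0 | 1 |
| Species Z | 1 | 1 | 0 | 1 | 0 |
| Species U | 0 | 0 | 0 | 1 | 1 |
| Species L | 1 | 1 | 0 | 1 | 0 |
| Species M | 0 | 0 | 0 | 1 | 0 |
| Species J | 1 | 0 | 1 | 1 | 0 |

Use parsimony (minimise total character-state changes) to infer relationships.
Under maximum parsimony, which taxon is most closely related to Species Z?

Character polarity is set by the outgroup: the derived state is whichever differs from the outgroup's state, so for pollen tricolpate the derived state is '0', and for the remaining characters it is '1'.
Only Species J, Species L, and Species Z show the derived state '1' for spiracle pair III lost, supporting them as a clade.
bioluminescent organ (derived state '1') is shared by Species L and Species Z — a synapomorphy uniting that clade.
dorsal spines (derived state '1') is unique to Species J (autapomorphy; uninformative for grouping).
All ingroup taxa share the derived state '1' for fruit dehiscent; it defines the ingroup but does not resolve relationships within it.
Only Species J, Species L, Species M, and Species Z show the derived state '0' for pollen tricolpate, supporting them as a clade.
Most parsimonious ingroup topology: ((((Species Z,Species L),Species J),Species M),Species U).
Species Z and Species L form a cherry on this tree, so they are sister taxa.

Species L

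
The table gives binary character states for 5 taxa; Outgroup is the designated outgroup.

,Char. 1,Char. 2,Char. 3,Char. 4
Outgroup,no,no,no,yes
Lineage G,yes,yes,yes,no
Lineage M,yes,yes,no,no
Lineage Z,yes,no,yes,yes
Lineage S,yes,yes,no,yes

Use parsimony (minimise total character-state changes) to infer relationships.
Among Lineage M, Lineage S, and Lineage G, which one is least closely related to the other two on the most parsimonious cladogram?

Lineage S

Character polarity is set by the outgroup: the derived state is whichever differs from the outgroup's state, so for Char. 4 the derived state is 'no', and for the remaining characters it is 'yes'.
Char. 1 (derived state 'yes') is shared by all ingroup taxa — unites the whole ingroup.
Char. 2: derived state 'yes' in Lineage G, Lineage M, and Lineage S only — synapomorphy for {Lineage G, Lineage M, Lineage S}.
Char. 3 groups Lineage G and Lineage Z, which is incompatible with the clades supported by the remaining characters; treating it as convergent (homoplasy) costs fewer steps than any alternative tree.
Only Lineage G and Lineage M show the derived state 'no' for Char. 4, supporting them as a clade.
Most parsimonious ingroup topology: (((Lineage G,Lineage M),Lineage S),Lineage Z).
Lineage M and Lineage G share a more recent common ancestor with each other than either does with Lineage S, so Lineage S is the least closely related of the three.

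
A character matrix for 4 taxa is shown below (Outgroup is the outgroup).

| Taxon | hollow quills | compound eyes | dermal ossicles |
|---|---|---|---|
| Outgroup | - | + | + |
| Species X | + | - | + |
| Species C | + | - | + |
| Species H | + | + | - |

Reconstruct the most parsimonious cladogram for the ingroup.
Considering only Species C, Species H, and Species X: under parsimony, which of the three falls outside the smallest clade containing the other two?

Species H

Character polarity is set by the outgroup: the derived state is whichever differs from the outgroup's state, so for compound eyes, dermal ossicles the derived state is '-', and for the remaining characters it is '+'.
All ingroup taxa share the derived state '+' for hollow quills; it defines the ingroup but does not resolve relationships within it.
compound eyes (derived state '-') is shared by Species C and Species X — a synapomorphy uniting that clade.
dermal ossicles (derived state '-') is unique to Species H (autapomorphy; uninformative for grouping).
Most parsimonious ingroup topology: ((Species C,Species X),Species H).
Species X and Species C share a more recent common ancestor with each other than either does with Species H, so Species H is the least closely related of the three.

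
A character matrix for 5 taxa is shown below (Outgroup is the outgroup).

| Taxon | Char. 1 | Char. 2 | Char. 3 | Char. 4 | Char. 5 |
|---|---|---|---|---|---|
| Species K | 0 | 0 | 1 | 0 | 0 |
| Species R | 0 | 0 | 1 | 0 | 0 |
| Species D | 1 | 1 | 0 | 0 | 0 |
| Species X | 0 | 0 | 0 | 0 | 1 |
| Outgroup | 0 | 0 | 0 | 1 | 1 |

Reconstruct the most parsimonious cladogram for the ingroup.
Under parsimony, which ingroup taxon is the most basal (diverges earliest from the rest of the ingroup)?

Character polarity is set by the outgroup: the derived state is whichever differs from the outgroup's state, so for Char. 4, Char. 5 the derived state is '0', and for the remaining characters it is '1'.
Char. 1: derived state '1' in Species D only — an autapomorphy, so it tells us nothing about relationships among taxa.
Char. 2: derived state '1' in Species D only — an autapomorphy, so it tells us nothing about relationships among taxa.
Char. 3: derived state '1' in Species K and Species R only — synapomorphy for {Species K, Species R}.
Char. 4 (derived state '0') is shared by all ingroup taxa — unites the whole ingroup.
Only Species D, Species K, and Species R show the derived state '0' for Char. 5, supporting them as a clade.
Most parsimonious ingroup topology: (Species X,(Species D,(Species R,Species K))).
Species X is sister to the clade containing all other ingroup taxa, so it is the earliest-diverging (most basal) ingroup lineage.

Species X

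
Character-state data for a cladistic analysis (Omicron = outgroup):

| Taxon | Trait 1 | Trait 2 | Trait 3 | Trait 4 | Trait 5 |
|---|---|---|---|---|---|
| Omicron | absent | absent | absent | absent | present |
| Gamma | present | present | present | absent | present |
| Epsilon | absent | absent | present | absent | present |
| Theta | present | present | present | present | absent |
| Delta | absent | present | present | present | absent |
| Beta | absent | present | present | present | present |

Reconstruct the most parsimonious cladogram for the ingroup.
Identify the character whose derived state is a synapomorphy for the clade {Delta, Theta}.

Trait 5

Character polarity is set by the outgroup: the derived state is whichever differs from the outgroup's state, so for Trait 5 the derived state is 'absent', and for the remaining characters it is 'present'.
Trait 1 groups Gamma and Theta, which is incompatible with the clades supported by the remaining characters; treating it as convergent (homoplasy) costs fewer steps than any alternative tree.
Only Beta, Delta, Gamma, and Theta show the derived state 'present' for Trait 2, supporting them as a clade.
All ingroup taxa share the derived state 'present' for Trait 3; it defines the ingroup but does not resolve relationships within it.
Trait 4 (derived state 'present') is shared by Beta, Delta, and Theta — a synapomorphy uniting that clade.
Trait 5 (derived state 'absent') is shared by Delta and Theta — a synapomorphy uniting that clade.
Most parsimonious ingroup topology: ((Gamma,((Theta,Delta),Beta)),Epsilon).
The clade {Delta, Theta} is supported by Trait 5: its derived state 'absent' occurs in exactly those taxa and in no other taxon (including the outgroup).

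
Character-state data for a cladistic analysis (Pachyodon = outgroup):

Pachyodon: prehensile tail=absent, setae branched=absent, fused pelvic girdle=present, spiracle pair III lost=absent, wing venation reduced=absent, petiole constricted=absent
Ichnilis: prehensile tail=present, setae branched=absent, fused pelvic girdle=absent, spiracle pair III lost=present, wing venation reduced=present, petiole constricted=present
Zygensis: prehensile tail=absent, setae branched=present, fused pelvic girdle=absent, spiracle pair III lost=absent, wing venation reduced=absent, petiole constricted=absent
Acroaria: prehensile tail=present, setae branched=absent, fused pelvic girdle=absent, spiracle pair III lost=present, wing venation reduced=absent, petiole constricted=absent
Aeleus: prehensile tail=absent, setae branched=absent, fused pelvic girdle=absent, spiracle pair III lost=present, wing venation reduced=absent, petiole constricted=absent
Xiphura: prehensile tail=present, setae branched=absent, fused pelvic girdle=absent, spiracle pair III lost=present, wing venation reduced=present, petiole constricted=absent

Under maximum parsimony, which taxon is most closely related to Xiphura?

Ichnilis

Character polarity is set by the outgroup: the derived state is whichever differs from the outgroup's state, so for fused pelvic girdle the derived state is 'absent', and for the remaining characters it is 'present'.
prehensile tail (derived state 'present') is shared by Acroaria, Ichnilis, and Xiphura — a synapomorphy uniting that clade.
setae branched (derived state 'present') is unique to Zygensis (autapomorphy; uninformative for grouping).
All ingroup taxa share the derived state 'absent' for fused pelvic girdle; it defines the ingroup but does not resolve relationships within it.
spiracle pair III lost: derived state 'present' in Acroaria, Aeleus, Ichnilis, and Xiphura only — synapomorphy for {Acroaria, Aeleus, Ichnilis, Xiphura}.
wing venation reduced: derived state 'present' in Ichnilis and Xiphura only — synapomorphy for {Ichnilis, Xiphura}.
petiole constricted (derived state 'present') is unique to Ichnilis (autapomorphy; uninformative for grouping).
Most parsimonious ingroup topology: ((((Ichnilis,Xiphura),Acroaria),Aeleus),Zygensis).
Xiphura and Ichnilis form a cherry on this tree, so they are sister taxa.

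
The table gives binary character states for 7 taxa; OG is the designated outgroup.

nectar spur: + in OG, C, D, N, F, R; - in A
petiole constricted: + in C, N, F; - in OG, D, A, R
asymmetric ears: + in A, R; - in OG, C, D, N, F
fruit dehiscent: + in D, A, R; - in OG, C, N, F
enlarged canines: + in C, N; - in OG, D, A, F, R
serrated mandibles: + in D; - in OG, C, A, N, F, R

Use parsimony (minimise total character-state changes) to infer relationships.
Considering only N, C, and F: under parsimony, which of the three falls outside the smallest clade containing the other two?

Character polarity is set by the outgroup: the derived state is whichever differs from the outgroup's state, so for nectar spur the derived state is '-', and for the remaining characters it is '+'.
nectar spur: derived state '-' in A only — an autapomorphy, so it tells us nothing about relationships among taxa.
Only C, F, and N show the derived state '+' for petiole constricted, supporting them as a clade.
Only A and R show the derived state '+' for asymmetric ears, supporting them as a clade.
fruit dehiscent: derived state '+' in A, D, and R only — synapomorphy for {A, D, R}.
enlarged canines (derived state '+') is shared by C and N — a synapomorphy uniting that clade.
serrated mandibles: derived state '+' in D only — an autapomorphy, so it tells us nothing about relationships among taxa.
Most parsimonious ingroup topology: (((C,N),F),(D,(A,R))).
N and C share a more recent common ancestor with each other than either does with F, so F is the least closely related of the three.

F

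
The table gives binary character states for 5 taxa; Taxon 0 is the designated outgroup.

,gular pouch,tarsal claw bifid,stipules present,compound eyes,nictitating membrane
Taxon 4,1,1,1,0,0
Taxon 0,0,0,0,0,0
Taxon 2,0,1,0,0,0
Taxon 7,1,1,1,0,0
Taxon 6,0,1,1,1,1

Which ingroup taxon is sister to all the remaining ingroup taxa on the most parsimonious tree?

The outgroup has state '0' for every character, so '1' is the derived state throughout.
Only Taxon 4 and Taxon 7 show the derived state '1' for gular pouch, supporting them as a clade.
tarsal claw bifid (derived state '1') is shared by all ingroup taxa — unites the whole ingroup.
stipules present: derived state '1' in Taxon 4, Taxon 6, and Taxon 7 only — synapomorphy for {Taxon 4, Taxon 6, Taxon 7}.
compound eyes: derived state '1' in Taxon 6 only — an autapomorphy, so it tells us nothing about relationships among taxa.
nictitating membrane (derived state '1') is unique to Taxon 6 (autapomorphy; uninformative for grouping).
Most parsimonious ingroup topology: (Taxon 2,((Taxon 7,Taxon 4),Taxon 6)).
Taxon 2 is sister to the clade containing all other ingroup taxa, so it is the earliest-diverging (most basal) ingroup lineage.

Taxon 2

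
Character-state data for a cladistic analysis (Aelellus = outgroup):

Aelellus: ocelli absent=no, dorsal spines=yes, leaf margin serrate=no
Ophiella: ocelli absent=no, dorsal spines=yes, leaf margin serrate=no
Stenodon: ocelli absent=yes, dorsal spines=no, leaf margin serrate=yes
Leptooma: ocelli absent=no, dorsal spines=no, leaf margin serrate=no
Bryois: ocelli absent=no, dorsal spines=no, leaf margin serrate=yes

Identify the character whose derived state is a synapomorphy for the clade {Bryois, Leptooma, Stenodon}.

dorsal spines

Character polarity is set by the outgroup: the derived state is whichever differs from the outgroup's state, so for dorsal spines the derived state is 'no', and for the remaining characters it is 'yes'.
ocelli absent: derived state 'yes' in Stenodon only — an autapomorphy, so it tells us nothing about relationships among taxa.
Only Bryois, Leptooma, and Stenodon show the derived state 'no' for dorsal spines, supporting them as a clade.
Only Bryois and Stenodon show the derived state 'yes' for leaf margin serrate, supporting them as a clade.
Most parsimonious ingroup topology: (Ophiella,((Stenodon,Bryois),Leptooma)).
The clade {Bryois, Leptooma, Stenodon} is supported by dorsal spines: its derived state 'no' occurs in exactly those taxa and in no other taxon (including the outgroup).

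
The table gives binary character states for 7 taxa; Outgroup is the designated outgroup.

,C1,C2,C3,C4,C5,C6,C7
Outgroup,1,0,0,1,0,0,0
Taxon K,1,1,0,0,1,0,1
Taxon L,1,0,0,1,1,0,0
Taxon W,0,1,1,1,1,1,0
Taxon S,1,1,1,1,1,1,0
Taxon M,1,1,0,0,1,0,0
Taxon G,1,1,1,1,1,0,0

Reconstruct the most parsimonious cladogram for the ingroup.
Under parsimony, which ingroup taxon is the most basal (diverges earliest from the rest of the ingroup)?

Taxon L

Character polarity is set by the outgroup: the derived state is whichever differs from the outgroup's state, so for C1, C4 the derived state is '0', and for the remaining characters it is '1'.
C1: derived state '0' in Taxon W only — an autapomorphy, so it tells us nothing about relationships among taxa.
C2: derived state '1' in Taxon G, Taxon K, Taxon M, Taxon S, and Taxon W only — synapomorphy for {Taxon G, Taxon K, Taxon M, Taxon S, Taxon W}.
C3 (derived state '1') is shared by Taxon G, Taxon S, and Taxon W — a synapomorphy uniting that clade.
Only Taxon K and Taxon M show the derived state '0' for C4, supporting them as a clade.
All ingroup taxa share the derived state '1' for C5; it defines the ingroup but does not resolve relationships within it.
C6 (derived state '1') is shared by Taxon S and Taxon W — a synapomorphy uniting that clade.
C7 (derived state '1') is unique to Taxon K (autapomorphy; uninformative for grouping).
Most parsimonious ingroup topology: (((Taxon K,Taxon M),((Taxon W,Taxon S),Taxon G)),Taxon L).
Taxon L is sister to the clade containing all other ingroup taxa, so it is the earliest-diverging (most basal) ingroup lineage.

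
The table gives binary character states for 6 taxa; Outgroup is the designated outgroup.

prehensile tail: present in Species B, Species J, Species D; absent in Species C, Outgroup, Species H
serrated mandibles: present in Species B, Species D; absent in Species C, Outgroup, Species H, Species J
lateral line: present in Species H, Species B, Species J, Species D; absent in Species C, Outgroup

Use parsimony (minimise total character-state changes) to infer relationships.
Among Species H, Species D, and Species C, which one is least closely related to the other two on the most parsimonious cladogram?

The outgroup has state 'absent' for every character, so 'present' is the derived state throughout.
prehensile tail (derived state 'present') is shared by Species B, Species D, and Species J — a synapomorphy uniting that clade.
serrated mandibles (derived state 'present') is shared by Species B and Species D — a synapomorphy uniting that clade.
lateral line (derived state 'present') is shared by Species B, Species D, Species H, and Species J — a synapomorphy uniting that clade.
Most parsimonious ingroup topology: (((Species J,(Species B,Species D)),Species H),Species C).
Species H and Species D share a more recent common ancestor with each other than either does with Species C, so Species C is the least closely related of the three.

Species C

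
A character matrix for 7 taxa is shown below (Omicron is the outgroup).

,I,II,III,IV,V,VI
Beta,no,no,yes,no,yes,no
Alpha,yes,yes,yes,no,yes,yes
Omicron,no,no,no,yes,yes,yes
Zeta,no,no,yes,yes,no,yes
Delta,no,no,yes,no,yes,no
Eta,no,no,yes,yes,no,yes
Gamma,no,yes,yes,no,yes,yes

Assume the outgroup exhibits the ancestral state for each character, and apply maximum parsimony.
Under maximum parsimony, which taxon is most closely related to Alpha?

Character polarity is set by the outgroup: the derived state is whichever differs from the outgroup's state, so for IV, V, VI the derived state is 'no', and for the remaining characters it is 'yes'.
I (derived state 'yes') is unique to Alpha (autapomorphy; uninformative for grouping).
II (derived state 'yes') is shared by Alpha and Gamma — a synapomorphy uniting that clade.
All ingroup taxa share the derived state 'yes' for III; it defines the ingroup but does not resolve relationships within it.
Only Alpha, Beta, Delta, and Gamma show the derived state 'no' for IV, supporting them as a clade.
Only Eta and Zeta show the derived state 'no' for V, supporting them as a clade.
VI: derived state 'no' in Beta and Delta only — synapomorphy for {Beta, Delta}.
Most parsimonious ingroup topology: ((Zeta,Eta),((Gamma,Alpha),(Delta,Beta))).
Alpha and Gamma form a cherry on this tree, so they are sister taxa.

Gamma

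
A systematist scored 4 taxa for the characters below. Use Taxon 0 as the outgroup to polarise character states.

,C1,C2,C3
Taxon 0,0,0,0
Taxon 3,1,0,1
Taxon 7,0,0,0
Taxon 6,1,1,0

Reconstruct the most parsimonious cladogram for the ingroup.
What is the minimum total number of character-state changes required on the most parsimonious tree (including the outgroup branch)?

3

The outgroup has state '0' for every character, so '1' is the derived state throughout.
C1 (derived state '1') is shared by Taxon 3 and Taxon 6 — a synapomorphy uniting that clade.
C2 (derived state '1') is unique to Taxon 6 (autapomorphy; uninformative for grouping).
C3: derived state '1' in Taxon 3 only — an autapomorphy, so it tells us nothing about relationships among taxa.
Most parsimonious ingroup topology: ((Taxon 3,Taxon 6),Taxon 7).
Changes per character on this tree: C1: 1; C2: 1; C3: 1.
Total = 3.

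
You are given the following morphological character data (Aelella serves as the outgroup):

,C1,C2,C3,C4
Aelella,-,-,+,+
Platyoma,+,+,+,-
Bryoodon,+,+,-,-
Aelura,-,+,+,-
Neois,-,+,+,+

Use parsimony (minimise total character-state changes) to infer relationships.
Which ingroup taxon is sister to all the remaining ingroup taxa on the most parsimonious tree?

Character polarity is set by the outgroup: the derived state is whichever differs from the outgroup's state, so for C3, C4 the derived state is '-', and for the remaining characters it is '+'.
C1 (derived state '+') is shared by Bryoodon and Platyoma — a synapomorphy uniting that clade.
C2 (derived state '+') is shared by all ingroup taxa — unites the whole ingroup.
C3 (derived state '-') is unique to Bryoodon (autapomorphy; uninformative for grouping).
C4: derived state '-' in Aelura, Bryoodon, and Platyoma only — synapomorphy for {Aelura, Bryoodon, Platyoma}.
Most parsimonious ingroup topology: (((Platyoma,Bryoodon),Aelura),Neois).
Neois is sister to the clade containing all other ingroup taxa, so it is the earliest-diverging (most basal) ingroup lineage.

Neois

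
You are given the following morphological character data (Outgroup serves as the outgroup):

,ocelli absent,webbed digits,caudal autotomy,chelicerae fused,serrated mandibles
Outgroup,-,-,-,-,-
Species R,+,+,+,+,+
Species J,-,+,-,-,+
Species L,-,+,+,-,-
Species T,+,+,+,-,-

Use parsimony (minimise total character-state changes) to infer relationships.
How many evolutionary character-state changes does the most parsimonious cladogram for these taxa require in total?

6

The outgroup has state '-' for every character, so '+' is the derived state throughout.
ocelli absent (derived state '+') is shared by Species R and Species T — a synapomorphy uniting that clade.
All ingroup taxa share the derived state '+' for webbed digits; it defines the ingroup but does not resolve relationships within it.
Only Species L, Species R, and Species T show the derived state '+' for caudal autotomy, supporting them as a clade.
chelicerae fused: derived state '+' in Species R only — an autapomorphy, so it tells us nothing about relationships among taxa.
serrated mandibles (state '+') occurs in Species J and Species R but conflicts with the nesting implied by the other characters — most parsimoniously interpreted as homoplasy.
Most parsimonious ingroup topology: (((Species R,Species T),Species L),Species J).
Changes per character on this tree: ocelli absent: 1; webbed digits: 1; caudal autotomy: 1; chelicerae fused: 1; serrated mandibles: 2.
Total = 6.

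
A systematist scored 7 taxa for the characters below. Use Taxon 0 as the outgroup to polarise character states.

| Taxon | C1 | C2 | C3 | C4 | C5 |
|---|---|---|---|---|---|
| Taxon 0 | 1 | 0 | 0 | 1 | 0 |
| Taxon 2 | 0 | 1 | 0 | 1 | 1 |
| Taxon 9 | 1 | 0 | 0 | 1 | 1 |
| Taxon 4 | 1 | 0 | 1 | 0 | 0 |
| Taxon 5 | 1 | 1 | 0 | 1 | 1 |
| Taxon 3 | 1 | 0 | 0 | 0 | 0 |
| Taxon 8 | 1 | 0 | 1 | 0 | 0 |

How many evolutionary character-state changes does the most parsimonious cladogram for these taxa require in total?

5

Character polarity is set by the outgroup: the derived state is whichever differs from the outgroup's state, so for C1, C4 the derived state is '0', and for the remaining characters it is '1'.
C1 (derived state '0') is unique to Taxon 2 (autapomorphy; uninformative for grouping).
C2: derived state '1' in Taxon 2 and Taxon 5 only — synapomorphy for {Taxon 2, Taxon 5}.
C3: derived state '1' in Taxon 4 and Taxon 8 only — synapomorphy for {Taxon 4, Taxon 8}.
Only Taxon 3, Taxon 4, and Taxon 8 show the derived state '0' for C4, supporting them as a clade.
C5: derived state '1' in Taxon 2, Taxon 5, and Taxon 9 only — synapomorphy for {Taxon 2, Taxon 5, Taxon 9}.
Most parsimonious ingroup topology: (((Taxon 2,Taxon 5),Taxon 9),((Taxon 4,Taxon 8),Taxon 3)).
Changes per character on this tree: C1: 1; C2: 1; C3: 1; C4: 1; C5: 1.
Total = 5.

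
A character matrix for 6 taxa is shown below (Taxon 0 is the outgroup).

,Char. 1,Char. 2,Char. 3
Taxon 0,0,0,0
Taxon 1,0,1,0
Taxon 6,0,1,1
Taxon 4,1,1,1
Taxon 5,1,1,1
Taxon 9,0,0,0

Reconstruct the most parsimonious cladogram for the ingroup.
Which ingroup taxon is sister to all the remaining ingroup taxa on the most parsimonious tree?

Taxon 9

The outgroup has state '0' for every character, so '1' is the derived state throughout.
Only Taxon 4 and Taxon 5 show the derived state '1' for Char. 1, supporting them as a clade.
Char. 2: derived state '1' in Taxon 1, Taxon 4, Taxon 5, and Taxon 6 only — synapomorphy for {Taxon 1, Taxon 4, Taxon 5, Taxon 6}.
Char. 3: derived state '1' in Taxon 4, Taxon 5, and Taxon 6 only — synapomorphy for {Taxon 4, Taxon 5, Taxon 6}.
Most parsimonious ingroup topology: ((Taxon 1,(Taxon 6,(Taxon 4,Taxon 5))),Taxon 9).
Taxon 9 is sister to the clade containing all other ingroup taxa, so it is the earliest-diverging (most basal) ingroup lineage.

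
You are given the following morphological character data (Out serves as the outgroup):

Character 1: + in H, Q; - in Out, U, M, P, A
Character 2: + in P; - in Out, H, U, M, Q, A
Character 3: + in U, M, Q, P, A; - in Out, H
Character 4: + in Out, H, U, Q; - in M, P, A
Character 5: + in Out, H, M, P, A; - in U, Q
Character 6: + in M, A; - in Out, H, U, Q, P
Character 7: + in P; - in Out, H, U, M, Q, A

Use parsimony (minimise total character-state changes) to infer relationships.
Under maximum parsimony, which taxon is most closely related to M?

Character polarity is set by the outgroup: the derived state is whichever differs from the outgroup's state, so for Character 4, Character 5 the derived state is '-', and for the remaining characters it is '+'.
Character 1 (state '+') occurs in H and Q but conflicts with the nesting implied by the other characters — most parsimoniously interpreted as homoplasy.
Character 2 (derived state '+') is unique to P (autapomorphy; uninformative for grouping).
Only A, M, P, Q, and U show the derived state '+' for Character 3, supporting them as a clade.
Character 4 (derived state '-') is shared by A, M, and P — a synapomorphy uniting that clade.
Character 5 (derived state '-') is shared by Q and U — a synapomorphy uniting that clade.
Character 6 (derived state '+') is shared by A and M — a synapomorphy uniting that clade.
Character 7: derived state '+' in P only — an autapomorphy, so it tells us nothing about relationships among taxa.
Most parsimonious ingroup topology: (H,((U,Q),((M,A),P))).
M and A form a cherry on this tree, so they are sister taxa.

A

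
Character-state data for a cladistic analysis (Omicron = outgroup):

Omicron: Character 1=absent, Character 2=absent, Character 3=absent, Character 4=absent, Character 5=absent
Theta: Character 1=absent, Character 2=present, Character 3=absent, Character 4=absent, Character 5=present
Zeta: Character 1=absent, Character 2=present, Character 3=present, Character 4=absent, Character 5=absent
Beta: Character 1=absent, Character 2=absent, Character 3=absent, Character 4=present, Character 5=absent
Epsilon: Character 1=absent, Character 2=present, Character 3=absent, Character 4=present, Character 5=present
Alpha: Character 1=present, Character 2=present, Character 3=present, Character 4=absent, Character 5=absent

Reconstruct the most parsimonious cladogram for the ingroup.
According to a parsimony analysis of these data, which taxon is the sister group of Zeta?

Alpha

The outgroup has state 'absent' for every character, so 'present' is the derived state throughout.
Character 1 (derived state 'present') is unique to Alpha (autapomorphy; uninformative for grouping).
Character 2: derived state 'present' in Alpha, Epsilon, Theta, and Zeta only — synapomorphy for {Alpha, Epsilon, Theta, Zeta}.
Character 3: derived state 'present' in Alpha and Zeta only — synapomorphy for {Alpha, Zeta}.
Character 4 groups Beta and Epsilon, which is incompatible with the clades supported by the remaining characters; treating it as convergent (homoplasy) costs fewer steps than any alternative tree.
Character 5 (derived state 'present') is shared by Epsilon and Theta — a synapomorphy uniting that clade.
Most parsimonious ingroup topology: (((Theta,Epsilon),(Zeta,Alpha)),Beta).
Zeta and Alpha form a cherry on this tree, so they are sister taxa.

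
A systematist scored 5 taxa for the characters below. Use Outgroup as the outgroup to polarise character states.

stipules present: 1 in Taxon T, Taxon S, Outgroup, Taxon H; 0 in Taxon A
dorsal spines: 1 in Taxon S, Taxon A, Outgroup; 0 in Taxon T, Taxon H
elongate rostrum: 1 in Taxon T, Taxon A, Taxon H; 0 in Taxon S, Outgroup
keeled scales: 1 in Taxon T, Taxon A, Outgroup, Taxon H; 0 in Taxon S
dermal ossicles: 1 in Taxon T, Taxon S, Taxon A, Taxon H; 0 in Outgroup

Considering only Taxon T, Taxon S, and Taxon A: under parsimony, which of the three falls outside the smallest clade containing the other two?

Character polarity is set by the outgroup: the derived state is whichever differs from the outgroup's state, so for stipules present, dorsal spines, keeled scales the derived state is '0', and for the remaining characters it is '1'.
stipules present: derived state '0' in Taxon A only — an autapomorphy, so it tells us nothing about relationships among taxa.
dorsal spines (derived state '0') is shared by Taxon H and Taxon T — a synapomorphy uniting that clade.
elongate rostrum: derived state '1' in Taxon A, Taxon H, and Taxon T only — synapomorphy for {Taxon A, Taxon H, Taxon T}.
keeled scales: derived state '0' in Taxon S only — an autapomorphy, so it tells us nothing about relationships among taxa.
All ingroup taxa share the derived state '1' for dermal ossicles; it defines the ingroup but does not resolve relationships within it.
Most parsimonious ingroup topology: (((Taxon H,Taxon T),Taxon A),Taxon S).
Taxon A and Taxon T share a more recent common ancestor with each other than either does with Taxon S, so Taxon S is the least closely related of the three.

Taxon S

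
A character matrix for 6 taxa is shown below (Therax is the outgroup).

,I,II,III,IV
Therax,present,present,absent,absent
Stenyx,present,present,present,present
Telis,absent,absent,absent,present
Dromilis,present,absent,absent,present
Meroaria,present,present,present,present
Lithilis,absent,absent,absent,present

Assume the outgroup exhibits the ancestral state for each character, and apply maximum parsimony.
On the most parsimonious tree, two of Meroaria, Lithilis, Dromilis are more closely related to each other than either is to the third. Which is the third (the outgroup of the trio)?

Meroaria

Character polarity is set by the outgroup: the derived state is whichever differs from the outgroup's state, so for I, II the derived state is 'absent', and for the remaining characters it is 'present'.
Only Lithilis and Telis show the derived state 'absent' for I, supporting them as a clade.
Only Dromilis, Lithilis, and Telis show the derived state 'absent' for II, supporting them as a clade.
III (derived state 'present') is shared by Meroaria and Stenyx — a synapomorphy uniting that clade.
IV (derived state 'present') is shared by all ingroup taxa — unites the whole ingroup.
Most parsimonious ingroup topology: ((Stenyx,Meroaria),((Telis,Lithilis),Dromilis)).
Dromilis and Lithilis share a more recent common ancestor with each other than either does with Meroaria, so Meroaria is the least closely related of the three.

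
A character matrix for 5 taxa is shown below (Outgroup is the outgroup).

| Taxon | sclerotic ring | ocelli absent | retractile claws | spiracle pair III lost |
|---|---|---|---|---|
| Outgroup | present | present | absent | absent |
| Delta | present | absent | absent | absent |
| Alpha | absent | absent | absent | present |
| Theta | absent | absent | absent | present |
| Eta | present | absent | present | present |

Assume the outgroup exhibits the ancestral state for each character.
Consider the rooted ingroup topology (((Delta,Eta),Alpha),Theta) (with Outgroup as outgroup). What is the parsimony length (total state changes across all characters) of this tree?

Map each character onto (((Delta,Eta),Alpha),Theta) (rooted by Outgroup) and count the minimum state changes it requires (Fitch parsimony):
sclerotic ring: 2; ocelli absent: 1; retractile claws: 1; spiracle pair III lost: 2.
Total tree length = 6.

6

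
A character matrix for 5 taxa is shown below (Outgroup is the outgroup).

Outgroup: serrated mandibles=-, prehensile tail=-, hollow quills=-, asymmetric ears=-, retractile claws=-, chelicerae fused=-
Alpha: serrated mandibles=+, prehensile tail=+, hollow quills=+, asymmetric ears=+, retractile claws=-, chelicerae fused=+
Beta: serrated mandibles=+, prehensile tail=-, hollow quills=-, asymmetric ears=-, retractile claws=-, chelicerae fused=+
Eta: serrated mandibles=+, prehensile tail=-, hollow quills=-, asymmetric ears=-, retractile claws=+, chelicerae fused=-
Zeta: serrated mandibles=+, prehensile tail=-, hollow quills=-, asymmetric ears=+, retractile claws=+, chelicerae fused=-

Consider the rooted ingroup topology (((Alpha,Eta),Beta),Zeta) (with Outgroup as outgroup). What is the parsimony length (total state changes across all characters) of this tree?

9

Map each character onto (((Alpha,Eta),Beta),Zeta) (rooted by Outgroup) and count the minimum state changes it requires (Fitch parsimony):
serrated mandibles: 1; prehensile tail: 1; hollow quills: 1; asymmetric ears: 2; retractile claws: 2; chelicerae fused: 2.
Total tree length = 9.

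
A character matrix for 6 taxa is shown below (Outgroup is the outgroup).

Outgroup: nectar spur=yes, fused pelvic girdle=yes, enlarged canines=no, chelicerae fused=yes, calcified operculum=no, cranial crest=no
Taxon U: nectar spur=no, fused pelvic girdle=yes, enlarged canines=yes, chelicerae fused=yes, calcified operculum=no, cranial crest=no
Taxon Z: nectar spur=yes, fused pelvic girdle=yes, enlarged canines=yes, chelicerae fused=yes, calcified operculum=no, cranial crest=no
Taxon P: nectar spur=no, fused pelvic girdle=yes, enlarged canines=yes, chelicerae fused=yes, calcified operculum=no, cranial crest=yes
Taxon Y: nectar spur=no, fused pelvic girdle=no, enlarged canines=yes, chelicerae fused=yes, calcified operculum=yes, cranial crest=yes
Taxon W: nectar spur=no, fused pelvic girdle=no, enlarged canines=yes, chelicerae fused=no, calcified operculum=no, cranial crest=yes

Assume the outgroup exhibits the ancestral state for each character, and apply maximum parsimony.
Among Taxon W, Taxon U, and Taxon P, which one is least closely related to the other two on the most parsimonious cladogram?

Taxon U

Character polarity is set by the outgroup: the derived state is whichever differs from the outgroup's state, so for nectar spur, fused pelvic girdle, chelicerae fused the derived state is 'no', and for the remaining characters it is 'yes'.
nectar spur (derived state 'no') is shared by Taxon P, Taxon U, Taxon W, and Taxon Y — a synapomorphy uniting that clade.
Only Taxon W and Taxon Y show the derived state 'no' for fused pelvic girdle, supporting them as a clade.
All ingroup taxa share the derived state 'yes' for enlarged canines; it defines the ingroup but does not resolve relationships within it.
chelicerae fused (derived state 'no') is unique to Taxon W (autapomorphy; uninformative for grouping).
calcified operculum: derived state 'yes' in Taxon Y only — an autapomorphy, so it tells us nothing about relationships among taxa.
cranial crest: derived state 'yes' in Taxon P, Taxon W, and Taxon Y only — synapomorphy for {Taxon P, Taxon W, Taxon Y}.
Most parsimonious ingroup topology: ((Taxon U,(Taxon P,(Taxon Y,Taxon W))),Taxon Z).
Taxon P and Taxon W share a more recent common ancestor with each other than either does with Taxon U, so Taxon U is the least closely related of the three.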